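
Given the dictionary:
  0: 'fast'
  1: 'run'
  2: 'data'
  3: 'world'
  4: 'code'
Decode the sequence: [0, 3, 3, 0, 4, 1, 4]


Look up each index in the dictionary:
  0 -> 'fast'
  3 -> 'world'
  3 -> 'world'
  0 -> 'fast'
  4 -> 'code'
  1 -> 'run'
  4 -> 'code'

Decoded: "fast world world fast code run code"


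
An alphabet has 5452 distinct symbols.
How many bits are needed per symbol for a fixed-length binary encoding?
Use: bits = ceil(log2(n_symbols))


log2(5452) = 12.4126
Bracket: 2^12 = 4096 < 5452 <= 2^13 = 8192
So ceil(log2(5452)) = 13

bits = ceil(log2(5452)) = ceil(12.4126) = 13 bits


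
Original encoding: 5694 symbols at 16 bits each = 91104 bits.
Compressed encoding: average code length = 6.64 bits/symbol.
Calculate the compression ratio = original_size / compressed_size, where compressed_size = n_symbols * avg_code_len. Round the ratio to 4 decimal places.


original_size = n_symbols * orig_bits = 5694 * 16 = 91104 bits
compressed_size = n_symbols * avg_code_len = 5694 * 6.64 = 37808.16 bits
ratio = original_size / compressed_size = 91104 / 37808.16 = 2.4096

Compression ratio = 2.4096


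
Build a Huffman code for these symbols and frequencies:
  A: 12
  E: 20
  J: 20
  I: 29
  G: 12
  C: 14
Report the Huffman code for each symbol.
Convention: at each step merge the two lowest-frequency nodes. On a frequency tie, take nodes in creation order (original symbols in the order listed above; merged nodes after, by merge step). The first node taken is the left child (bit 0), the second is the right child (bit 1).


Huffman tree construction:
Step 1: Merge A(12) + G(12) = 24
Step 2: Merge C(14) + E(20) = 34
Step 3: Merge J(20) + (A+G)(24) = 44
Step 4: Merge I(29) + (C+E)(34) = 63
Step 5: Merge (J+(A+G))(44) + (I+(C+E))(63) = 107
Read each symbol's code off the tree from the root (left child = 0, right child = 1).

Codes:
  A: 010 (length 3)
  E: 111 (length 3)
  J: 00 (length 2)
  I: 10 (length 2)
  G: 011 (length 3)
  C: 110 (length 3)
Average code length: 272/107 = 2.5421 bits/symbol


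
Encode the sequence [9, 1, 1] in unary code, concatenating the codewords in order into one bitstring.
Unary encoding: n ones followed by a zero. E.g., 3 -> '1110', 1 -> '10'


Encode each number as n ones followed by a terminating 0:
  9 -> 1111111110 (10 bits)
  1 -> 10 (2 bits)
  1 -> 10 (2 bits)
Total length = 10 + 2 + 2 = 14 bits.

Unary([9, 1, 1]) = 11111111101010 (14 bits)


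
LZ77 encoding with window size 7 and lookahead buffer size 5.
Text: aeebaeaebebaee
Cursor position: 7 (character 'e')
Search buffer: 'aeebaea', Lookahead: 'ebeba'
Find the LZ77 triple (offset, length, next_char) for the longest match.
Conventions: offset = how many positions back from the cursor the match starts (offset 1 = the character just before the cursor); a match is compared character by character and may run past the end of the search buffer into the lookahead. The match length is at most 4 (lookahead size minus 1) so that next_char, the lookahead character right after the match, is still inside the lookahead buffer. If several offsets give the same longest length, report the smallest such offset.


Try each offset into the search buffer:
  offset=1 (pos 6, char 'a'): match length 0
  offset=2 (pos 5, char 'e'): match length 1
  offset=3 (pos 4, char 'a'): match length 0
  offset=4 (pos 3, char 'b'): match length 0
  offset=5 (pos 2, char 'e'): match length 2
  offset=6 (pos 1, char 'e'): match length 1
  offset=7 (pos 0, char 'a'): match length 0
Longest match has length 2 at offset 5.
next_char = character at position 7 + 2 = 9 -> 'e'

Best match: offset=5, length=2 (matching 'eb' starting at position 2)
LZ77 triple: (5, 2, 'e')


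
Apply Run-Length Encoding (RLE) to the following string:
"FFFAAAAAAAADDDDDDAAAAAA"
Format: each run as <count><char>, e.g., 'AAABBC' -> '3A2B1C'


Scanning runs left to right:
  i=0: run of 'F' x 3 -> '3F'
  i=3: run of 'A' x 8 -> '8A'
  i=11: run of 'D' x 6 -> '6D'
  i=17: run of 'A' x 6 -> '6A'

RLE = 3F8A6D6A


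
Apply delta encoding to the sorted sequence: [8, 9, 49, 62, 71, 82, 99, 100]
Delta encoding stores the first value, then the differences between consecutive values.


First value: 8
Deltas:
  9 - 8 = 1
  49 - 9 = 40
  62 - 49 = 13
  71 - 62 = 9
  82 - 71 = 11
  99 - 82 = 17
  100 - 99 = 1


Delta encoded: [8, 1, 40, 13, 9, 11, 17, 1]


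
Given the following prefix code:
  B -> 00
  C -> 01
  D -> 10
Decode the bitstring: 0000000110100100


Decoding step by step:
Bits 00 -> B
Bits 00 -> B
Bits 00 -> B
Bits 01 -> C
Bits 10 -> D
Bits 10 -> D
Bits 01 -> C
Bits 00 -> B


Decoded message: BBBCDDCB


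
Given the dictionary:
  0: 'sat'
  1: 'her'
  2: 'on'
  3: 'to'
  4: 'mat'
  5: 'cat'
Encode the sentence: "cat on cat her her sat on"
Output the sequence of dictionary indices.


Look up each word in the dictionary:
  'cat' -> 5
  'on' -> 2
  'cat' -> 5
  'her' -> 1
  'her' -> 1
  'sat' -> 0
  'on' -> 2

Encoded: [5, 2, 5, 1, 1, 0, 2]


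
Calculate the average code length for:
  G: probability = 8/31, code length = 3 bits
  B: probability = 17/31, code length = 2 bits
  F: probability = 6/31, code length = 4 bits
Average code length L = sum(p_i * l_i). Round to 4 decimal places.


Weighted contributions p_i * l_i:
  G: (8/31) * 3 = 24/31
  B: (17/31) * 2 = 34/31
  F: (6/31) * 4 = 24/31
Sum = (24 + 34 + 24)/31 = 82/31

L = 82/31 = 2.6452 bits/symbol


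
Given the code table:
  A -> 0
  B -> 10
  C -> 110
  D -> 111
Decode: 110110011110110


Decoding:
110 -> C
110 -> C
0 -> A
111 -> D
10 -> B
110 -> C


Result: CCADBC


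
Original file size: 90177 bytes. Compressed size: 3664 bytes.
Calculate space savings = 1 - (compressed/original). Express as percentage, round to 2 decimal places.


ratio = compressed/original = 3664/90177 = 0.040631
savings = 1 - ratio = 1 - 0.040631 = 0.959369
as a percentage: 0.959369 * 100 = 95.94%

Space savings = 1 - 3664/90177 = 95.94%


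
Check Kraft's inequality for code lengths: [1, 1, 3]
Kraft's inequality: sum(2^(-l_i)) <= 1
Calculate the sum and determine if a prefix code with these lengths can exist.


Sum = 2^(-1) + 2^(-1) + 2^(-3)
    = 0.5 + 0.5 + 0.125
    = 9/8 = 1.125
Since 1.125 > 1, Kraft's inequality is NOT satisfied.
A prefix code with these lengths CANNOT exist.

Kraft sum = 1.125. Not satisfied.


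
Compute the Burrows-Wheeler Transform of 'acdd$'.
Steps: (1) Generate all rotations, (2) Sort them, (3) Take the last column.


Rotations (sorted):
  0: $acdd -> last char: d
  1: acdd$ -> last char: $
  2: cdd$a -> last char: a
  3: d$acd -> last char: d
  4: dd$ac -> last char: c


BWT = d$adc


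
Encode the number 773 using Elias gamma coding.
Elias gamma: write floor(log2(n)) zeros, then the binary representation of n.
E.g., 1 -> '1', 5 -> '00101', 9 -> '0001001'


num_bits = floor(log2(773)) + 1 = 10
leading_zeros = num_bits - 1 = 9
binary(773) = 1100000101

Elias gamma(773) = '000000000' + '1100000101' = 0000000001100000101 (19 bits)


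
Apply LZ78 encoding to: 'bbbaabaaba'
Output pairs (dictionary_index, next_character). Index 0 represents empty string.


LZ78 encoding steps:
Dictionary: {0: ''}
Step 1: w='' (idx 0), next='b' -> output (0, 'b'), add 'b' as idx 1
Step 2: w='b' (idx 1), next='b' -> output (1, 'b'), add 'bb' as idx 2
Step 3: w='' (idx 0), next='a' -> output (0, 'a'), add 'a' as idx 3
Step 4: w='a' (idx 3), next='b' -> output (3, 'b'), add 'ab' as idx 4
Step 5: w='a' (idx 3), next='a' -> output (3, 'a'), add 'aa' as idx 5
Step 6: w='b' (idx 1), next='a' -> output (1, 'a'), add 'ba' as idx 6


Encoded: [(0, 'b'), (1, 'b'), (0, 'a'), (3, 'b'), (3, 'a'), (1, 'a')]


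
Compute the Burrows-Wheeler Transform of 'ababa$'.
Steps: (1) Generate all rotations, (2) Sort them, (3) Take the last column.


Rotations (sorted):
  0: $ababa -> last char: a
  1: a$abab -> last char: b
  2: aba$ab -> last char: b
  3: ababa$ -> last char: $
  4: ba$aba -> last char: a
  5: baba$a -> last char: a


BWT = abb$aa


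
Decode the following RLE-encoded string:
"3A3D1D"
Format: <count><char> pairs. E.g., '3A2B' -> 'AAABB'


Expanding each <count><char> pair:
  3A -> 'AAA'
  3D -> 'DDD'
  1D -> 'D'

Decoded = AAADDDD


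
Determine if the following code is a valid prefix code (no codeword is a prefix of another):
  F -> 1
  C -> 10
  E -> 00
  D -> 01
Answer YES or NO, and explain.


Checking each pair (does one codeword prefix another?):
  F='1' vs C='10': prefix -- VIOLATION

NO -- this is NOT a valid prefix code. F (1) is a prefix of C (10).


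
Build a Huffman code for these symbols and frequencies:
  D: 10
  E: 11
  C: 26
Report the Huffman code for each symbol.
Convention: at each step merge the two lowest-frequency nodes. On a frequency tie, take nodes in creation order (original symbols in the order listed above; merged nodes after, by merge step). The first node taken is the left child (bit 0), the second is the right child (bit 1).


Huffman tree construction:
Step 1: Merge D(10) + E(11) = 21
Step 2: Merge (D+E)(21) + C(26) = 47
Read each symbol's code off the tree from the root (left child = 0, right child = 1).

Codes:
  D: 00 (length 2)
  E: 01 (length 2)
  C: 1 (length 1)
Average code length: 68/47 = 1.4468 bits/symbol


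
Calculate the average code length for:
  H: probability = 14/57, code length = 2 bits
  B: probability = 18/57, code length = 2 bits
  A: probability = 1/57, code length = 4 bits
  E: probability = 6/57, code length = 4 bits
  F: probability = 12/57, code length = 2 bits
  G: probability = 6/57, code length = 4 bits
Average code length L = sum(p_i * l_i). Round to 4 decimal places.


Weighted contributions p_i * l_i:
  H: (14/57) * 2 = 28/57
  B: (18/57) * 2 = 36/57
  A: (1/57) * 4 = 4/57
  E: (6/57) * 4 = 24/57
  F: (12/57) * 2 = 24/57
  G: (6/57) * 4 = 24/57
Sum = (28 + 36 + 4 + 24 + 24 + 24)/57 = 140/57

L = 140/57 = 2.4561 bits/symbol


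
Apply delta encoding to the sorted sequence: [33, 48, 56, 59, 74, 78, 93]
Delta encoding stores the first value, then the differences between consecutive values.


First value: 33
Deltas:
  48 - 33 = 15
  56 - 48 = 8
  59 - 56 = 3
  74 - 59 = 15
  78 - 74 = 4
  93 - 78 = 15


Delta encoded: [33, 15, 8, 3, 15, 4, 15]


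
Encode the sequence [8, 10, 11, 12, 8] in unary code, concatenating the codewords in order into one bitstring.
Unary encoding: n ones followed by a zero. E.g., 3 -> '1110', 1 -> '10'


Encode each number as n ones followed by a terminating 0:
  8 -> 111111110 (9 bits)
  10 -> 11111111110 (11 bits)
  11 -> 111111111110 (12 bits)
  12 -> 1111111111110 (13 bits)
  8 -> 111111110 (9 bits)
Total length = 9 + 11 + 12 + 13 + 9 = 54 bits.

Unary([8, 10, 11, 12, 8]) = 111111110111111111101111111111101111111111110111111110 (54 bits)


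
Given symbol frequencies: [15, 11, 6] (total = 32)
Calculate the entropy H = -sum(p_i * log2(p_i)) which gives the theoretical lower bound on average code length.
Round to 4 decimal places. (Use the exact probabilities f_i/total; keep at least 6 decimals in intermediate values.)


Per-symbol terms -p_i * log2(p_i) with p_i = f_i/32:
  p = 15/32 = 0.468750: log2(p) = -1.093109, -p*log2(p) = 0.512395
  p = 11/32 = 0.343750: log2(p) = -1.540568, -p*log2(p) = 0.529570
  p = 6/32 = 0.187500: log2(p) = -2.415037, -p*log2(p) = 0.452820
H = 0.512395 + 0.529570 + 0.452820 = 1.494785

H = 1.4948 bits/symbol


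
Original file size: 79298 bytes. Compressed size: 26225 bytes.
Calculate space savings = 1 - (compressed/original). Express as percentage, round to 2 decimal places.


ratio = compressed/original = 26225/79298 = 0.330715
savings = 1 - ratio = 1 - 0.330715 = 0.669285
as a percentage: 0.669285 * 100 = 66.93%

Space savings = 1 - 26225/79298 = 66.93%


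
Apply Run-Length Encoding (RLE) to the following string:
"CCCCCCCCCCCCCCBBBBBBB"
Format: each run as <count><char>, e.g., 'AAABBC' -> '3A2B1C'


Scanning runs left to right:
  i=0: run of 'C' x 14 -> '14C'
  i=14: run of 'B' x 7 -> '7B'

RLE = 14C7B


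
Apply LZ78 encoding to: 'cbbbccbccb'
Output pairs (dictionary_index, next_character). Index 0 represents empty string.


LZ78 encoding steps:
Dictionary: {0: ''}
Step 1: w='' (idx 0), next='c' -> output (0, 'c'), add 'c' as idx 1
Step 2: w='' (idx 0), next='b' -> output (0, 'b'), add 'b' as idx 2
Step 3: w='b' (idx 2), next='b' -> output (2, 'b'), add 'bb' as idx 3
Step 4: w='c' (idx 1), next='c' -> output (1, 'c'), add 'cc' as idx 4
Step 5: w='b' (idx 2), next='c' -> output (2, 'c'), add 'bc' as idx 5
Step 6: w='c' (idx 1), next='b' -> output (1, 'b'), add 'cb' as idx 6


Encoded: [(0, 'c'), (0, 'b'), (2, 'b'), (1, 'c'), (2, 'c'), (1, 'b')]


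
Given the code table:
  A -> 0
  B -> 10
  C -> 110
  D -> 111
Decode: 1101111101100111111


Decoding:
110 -> C
111 -> D
110 -> C
110 -> C
0 -> A
111 -> D
111 -> D


Result: CDCCADD


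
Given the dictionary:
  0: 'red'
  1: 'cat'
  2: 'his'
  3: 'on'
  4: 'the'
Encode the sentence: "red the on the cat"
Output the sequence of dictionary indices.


Look up each word in the dictionary:
  'red' -> 0
  'the' -> 4
  'on' -> 3
  'the' -> 4
  'cat' -> 1

Encoded: [0, 4, 3, 4, 1]


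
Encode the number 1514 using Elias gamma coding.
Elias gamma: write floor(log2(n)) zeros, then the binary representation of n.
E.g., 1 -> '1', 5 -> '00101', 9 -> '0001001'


num_bits = floor(log2(1514)) + 1 = 11
leading_zeros = num_bits - 1 = 10
binary(1514) = 10111101010

Elias gamma(1514) = '0000000000' + '10111101010' = 000000000010111101010 (21 bits)


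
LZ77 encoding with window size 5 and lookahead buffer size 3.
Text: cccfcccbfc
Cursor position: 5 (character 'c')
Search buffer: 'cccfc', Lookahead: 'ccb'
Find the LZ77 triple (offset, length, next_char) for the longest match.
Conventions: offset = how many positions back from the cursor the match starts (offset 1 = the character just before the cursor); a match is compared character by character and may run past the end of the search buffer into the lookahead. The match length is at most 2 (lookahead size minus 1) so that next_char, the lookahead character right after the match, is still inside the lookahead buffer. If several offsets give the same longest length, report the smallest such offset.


Try each offset into the search buffer:
  offset=1 (pos 4, char 'c'): match length 2
  offset=2 (pos 3, char 'f'): match length 0
  offset=3 (pos 2, char 'c'): match length 1
  offset=4 (pos 1, char 'c'): match length 2
  offset=5 (pos 0, char 'c'): match length 2
Longest match has length 2, found at offsets 1, 4, 5; take the smallest, offset 1.
next_char = character at position 5 + 2 = 7 -> 'b'

Best match: offset=1, length=2 (matching 'cc' starting at position 4)
LZ77 triple: (1, 2, 'b')


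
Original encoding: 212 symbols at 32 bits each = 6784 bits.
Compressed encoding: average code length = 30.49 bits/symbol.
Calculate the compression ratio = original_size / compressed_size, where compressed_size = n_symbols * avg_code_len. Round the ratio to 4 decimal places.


original_size = n_symbols * orig_bits = 212 * 32 = 6784 bits
compressed_size = n_symbols * avg_code_len = 212 * 30.49 = 6463.88 bits
ratio = original_size / compressed_size = 6784 / 6463.88 = 1.0495

Compression ratio = 1.0495


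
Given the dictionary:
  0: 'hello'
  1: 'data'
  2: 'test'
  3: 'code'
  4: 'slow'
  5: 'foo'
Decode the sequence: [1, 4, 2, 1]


Look up each index in the dictionary:
  1 -> 'data'
  4 -> 'slow'
  2 -> 'test'
  1 -> 'data'

Decoded: "data slow test data"


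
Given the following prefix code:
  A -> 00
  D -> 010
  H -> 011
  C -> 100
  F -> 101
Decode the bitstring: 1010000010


Decoding step by step:
Bits 101 -> F
Bits 00 -> A
Bits 00 -> A
Bits 010 -> D


Decoded message: FAAD


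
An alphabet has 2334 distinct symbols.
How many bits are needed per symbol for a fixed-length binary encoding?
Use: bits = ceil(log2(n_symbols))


log2(2334) = 11.1886
Bracket: 2^11 = 2048 < 2334 <= 2^12 = 4096
So ceil(log2(2334)) = 12

bits = ceil(log2(2334)) = ceil(11.1886) = 12 bits


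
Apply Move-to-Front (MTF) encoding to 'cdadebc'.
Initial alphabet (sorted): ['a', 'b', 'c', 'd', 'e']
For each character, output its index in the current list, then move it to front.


MTF encoding:
'c': index 2 in ['a', 'b', 'c', 'd', 'e'] -> ['c', 'a', 'b', 'd', 'e']
'd': index 3 in ['c', 'a', 'b', 'd', 'e'] -> ['d', 'c', 'a', 'b', 'e']
'a': index 2 in ['d', 'c', 'a', 'b', 'e'] -> ['a', 'd', 'c', 'b', 'e']
'd': index 1 in ['a', 'd', 'c', 'b', 'e'] -> ['d', 'a', 'c', 'b', 'e']
'e': index 4 in ['d', 'a', 'c', 'b', 'e'] -> ['e', 'd', 'a', 'c', 'b']
'b': index 4 in ['e', 'd', 'a', 'c', 'b'] -> ['b', 'e', 'd', 'a', 'c']
'c': index 4 in ['b', 'e', 'd', 'a', 'c'] -> ['c', 'b', 'e', 'd', 'a']


Output: [2, 3, 2, 1, 4, 4, 4]


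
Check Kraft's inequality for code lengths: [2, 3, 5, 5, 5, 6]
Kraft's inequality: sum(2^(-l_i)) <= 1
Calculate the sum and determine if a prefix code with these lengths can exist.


Sum = 2^(-2) + 2^(-3) + 2^(-5) + 2^(-5) + 2^(-5) + 2^(-6)
    = 0.25 + 0.125 + 0.03125 + 0.03125 + 0.03125 + 0.015625
    = 31/64 = 0.484375
Since 0.484375 <= 1, Kraft's inequality IS satisfied.
A prefix code with these lengths CAN exist.

Kraft sum = 0.484375. Satisfied.


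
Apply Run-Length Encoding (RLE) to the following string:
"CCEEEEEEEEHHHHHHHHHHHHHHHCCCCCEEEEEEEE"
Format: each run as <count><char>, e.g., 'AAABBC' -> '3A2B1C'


Scanning runs left to right:
  i=0: run of 'C' x 2 -> '2C'
  i=2: run of 'E' x 8 -> '8E'
  i=10: run of 'H' x 15 -> '15H'
  i=25: run of 'C' x 5 -> '5C'
  i=30: run of 'E' x 8 -> '8E'

RLE = 2C8E15H5C8E


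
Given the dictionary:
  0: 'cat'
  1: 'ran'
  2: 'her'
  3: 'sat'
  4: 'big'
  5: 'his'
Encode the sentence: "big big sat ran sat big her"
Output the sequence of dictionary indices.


Look up each word in the dictionary:
  'big' -> 4
  'big' -> 4
  'sat' -> 3
  'ran' -> 1
  'sat' -> 3
  'big' -> 4
  'her' -> 2

Encoded: [4, 4, 3, 1, 3, 4, 2]


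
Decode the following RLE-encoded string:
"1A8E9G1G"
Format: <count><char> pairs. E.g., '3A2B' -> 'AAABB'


Expanding each <count><char> pair:
  1A -> 'A'
  8E -> 'EEEEEEEE'
  9G -> 'GGGGGGGGG'
  1G -> 'G'

Decoded = AEEEEEEEEGGGGGGGGGG


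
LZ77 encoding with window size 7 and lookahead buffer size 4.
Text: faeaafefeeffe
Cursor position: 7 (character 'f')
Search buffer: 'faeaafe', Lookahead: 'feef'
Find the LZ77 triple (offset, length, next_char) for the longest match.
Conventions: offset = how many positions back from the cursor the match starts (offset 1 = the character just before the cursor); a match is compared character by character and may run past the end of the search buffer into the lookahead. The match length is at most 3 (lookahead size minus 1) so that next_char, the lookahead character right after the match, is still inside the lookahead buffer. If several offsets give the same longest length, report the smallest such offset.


Try each offset into the search buffer:
  offset=1 (pos 6, char 'e'): match length 0
  offset=2 (pos 5, char 'f'): match length 2
  offset=3 (pos 4, char 'a'): match length 0
  offset=4 (pos 3, char 'a'): match length 0
  offset=5 (pos 2, char 'e'): match length 0
  offset=6 (pos 1, char 'a'): match length 0
  offset=7 (pos 0, char 'f'): match length 1
Longest match has length 2 at offset 2.
next_char = character at position 7 + 2 = 9 -> 'e'

Best match: offset=2, length=2 (matching 'fe' starting at position 5)
LZ77 triple: (2, 2, 'e')


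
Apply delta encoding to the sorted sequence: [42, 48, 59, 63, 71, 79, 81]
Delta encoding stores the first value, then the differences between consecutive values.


First value: 42
Deltas:
  48 - 42 = 6
  59 - 48 = 11
  63 - 59 = 4
  71 - 63 = 8
  79 - 71 = 8
  81 - 79 = 2


Delta encoded: [42, 6, 11, 4, 8, 8, 2]


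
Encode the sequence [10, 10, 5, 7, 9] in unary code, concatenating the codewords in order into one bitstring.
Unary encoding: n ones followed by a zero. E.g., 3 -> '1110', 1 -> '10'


Encode each number as n ones followed by a terminating 0:
  10 -> 11111111110 (11 bits)
  10 -> 11111111110 (11 bits)
  5 -> 111110 (6 bits)
  7 -> 11111110 (8 bits)
  9 -> 1111111110 (10 bits)
Total length = 11 + 11 + 6 + 8 + 10 = 46 bits.

Unary([10, 10, 5, 7, 9]) = 1111111111011111111110111110111111101111111110 (46 bits)


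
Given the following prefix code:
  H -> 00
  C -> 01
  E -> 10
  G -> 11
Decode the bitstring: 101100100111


Decoding step by step:
Bits 10 -> E
Bits 11 -> G
Bits 00 -> H
Bits 10 -> E
Bits 01 -> C
Bits 11 -> G


Decoded message: EGHECG


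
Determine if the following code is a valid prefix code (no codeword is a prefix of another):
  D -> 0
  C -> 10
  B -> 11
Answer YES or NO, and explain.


Checking each pair (does one codeword prefix another?):
  D='0' vs C='10': no prefix
  D='0' vs B='11': no prefix
  C='10' vs D='0': no prefix
  C='10' vs B='11': no prefix
  B='11' vs D='0': no prefix
  B='11' vs C='10': no prefix
No violation found over all pairs.

YES -- this is a valid prefix code. No codeword is a prefix of any other codeword.


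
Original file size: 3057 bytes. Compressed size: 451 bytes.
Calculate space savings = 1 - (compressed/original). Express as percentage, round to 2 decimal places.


ratio = compressed/original = 451/3057 = 0.14753
savings = 1 - ratio = 1 - 0.14753 = 0.85247
as a percentage: 0.85247 * 100 = 85.25%

Space savings = 1 - 451/3057 = 85.25%


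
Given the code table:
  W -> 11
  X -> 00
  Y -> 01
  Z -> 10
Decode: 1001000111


Decoding:
10 -> Z
01 -> Y
00 -> X
01 -> Y
11 -> W


Result: ZYXYW


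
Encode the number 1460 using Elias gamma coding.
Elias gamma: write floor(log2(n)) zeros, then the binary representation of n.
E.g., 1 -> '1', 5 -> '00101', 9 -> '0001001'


num_bits = floor(log2(1460)) + 1 = 11
leading_zeros = num_bits - 1 = 10
binary(1460) = 10110110100

Elias gamma(1460) = '0000000000' + '10110110100' = 000000000010110110100 (21 bits)


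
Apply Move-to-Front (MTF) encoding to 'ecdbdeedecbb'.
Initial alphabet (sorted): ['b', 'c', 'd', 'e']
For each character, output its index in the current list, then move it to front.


MTF encoding:
'e': index 3 in ['b', 'c', 'd', 'e'] -> ['e', 'b', 'c', 'd']
'c': index 2 in ['e', 'b', 'c', 'd'] -> ['c', 'e', 'b', 'd']
'd': index 3 in ['c', 'e', 'b', 'd'] -> ['d', 'c', 'e', 'b']
'b': index 3 in ['d', 'c', 'e', 'b'] -> ['b', 'd', 'c', 'e']
'd': index 1 in ['b', 'd', 'c', 'e'] -> ['d', 'b', 'c', 'e']
'e': index 3 in ['d', 'b', 'c', 'e'] -> ['e', 'd', 'b', 'c']
'e': index 0 in ['e', 'd', 'b', 'c'] -> ['e', 'd', 'b', 'c']
'd': index 1 in ['e', 'd', 'b', 'c'] -> ['d', 'e', 'b', 'c']
'e': index 1 in ['d', 'e', 'b', 'c'] -> ['e', 'd', 'b', 'c']
'c': index 3 in ['e', 'd', 'b', 'c'] -> ['c', 'e', 'd', 'b']
'b': index 3 in ['c', 'e', 'd', 'b'] -> ['b', 'c', 'e', 'd']
'b': index 0 in ['b', 'c', 'e', 'd'] -> ['b', 'c', 'e', 'd']


Output: [3, 2, 3, 3, 1, 3, 0, 1, 1, 3, 3, 0]


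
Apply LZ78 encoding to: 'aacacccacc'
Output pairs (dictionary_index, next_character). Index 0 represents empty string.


LZ78 encoding steps:
Dictionary: {0: ''}
Step 1: w='' (idx 0), next='a' -> output (0, 'a'), add 'a' as idx 1
Step 2: w='a' (idx 1), next='c' -> output (1, 'c'), add 'ac' as idx 2
Step 3: w='ac' (idx 2), next='c' -> output (2, 'c'), add 'acc' as idx 3
Step 4: w='' (idx 0), next='c' -> output (0, 'c'), add 'c' as idx 4
Step 5: w='acc' (idx 3), end of input -> output (3, '')


Encoded: [(0, 'a'), (1, 'c'), (2, 'c'), (0, 'c'), (3, '')]


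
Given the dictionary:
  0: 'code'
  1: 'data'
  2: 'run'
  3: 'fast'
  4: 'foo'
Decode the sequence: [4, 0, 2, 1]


Look up each index in the dictionary:
  4 -> 'foo'
  0 -> 'code'
  2 -> 'run'
  1 -> 'data'

Decoded: "foo code run data"


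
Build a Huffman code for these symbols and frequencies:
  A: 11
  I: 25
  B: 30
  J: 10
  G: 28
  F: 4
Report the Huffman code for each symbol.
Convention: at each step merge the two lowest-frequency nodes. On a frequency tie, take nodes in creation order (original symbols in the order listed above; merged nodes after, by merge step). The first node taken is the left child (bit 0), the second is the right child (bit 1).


Huffman tree construction:
Step 1: Merge F(4) + J(10) = 14
Step 2: Merge A(11) + (F+J)(14) = 25
Step 3: Merge I(25) + (A+(F+J))(25) = 50
Step 4: Merge G(28) + B(30) = 58
Step 5: Merge (I+(A+(F+J)))(50) + (G+B)(58) = 108
Read each symbol's code off the tree from the root (left child = 0, right child = 1).

Codes:
  A: 010 (length 3)
  I: 00 (length 2)
  B: 11 (length 2)
  J: 0111 (length 4)
  G: 10 (length 2)
  F: 0110 (length 4)
Average code length: 255/108 = 2.3611 bits/symbol


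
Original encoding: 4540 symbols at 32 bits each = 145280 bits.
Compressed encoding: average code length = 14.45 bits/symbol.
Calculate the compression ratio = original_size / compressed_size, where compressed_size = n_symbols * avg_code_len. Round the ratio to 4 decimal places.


original_size = n_symbols * orig_bits = 4540 * 32 = 145280 bits
compressed_size = n_symbols * avg_code_len = 4540 * 14.45 = 65603.0 bits
ratio = original_size / compressed_size = 145280 / 65603.0 = 2.2145

Compression ratio = 2.2145


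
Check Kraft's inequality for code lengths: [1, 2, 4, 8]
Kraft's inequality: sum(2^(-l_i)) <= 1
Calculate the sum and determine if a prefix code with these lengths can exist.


Sum = 2^(-1) + 2^(-2) + 2^(-4) + 2^(-8)
    = 0.5 + 0.25 + 0.0625 + 0.00390625
    = 209/256 = 0.81640625
Since 0.81640625 <= 1, Kraft's inequality IS satisfied.
A prefix code with these lengths CAN exist.

Kraft sum = 0.81640625. Satisfied.


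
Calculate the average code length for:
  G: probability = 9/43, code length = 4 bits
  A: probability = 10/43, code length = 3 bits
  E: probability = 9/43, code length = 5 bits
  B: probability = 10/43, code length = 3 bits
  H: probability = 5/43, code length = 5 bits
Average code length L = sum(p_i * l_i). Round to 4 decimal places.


Weighted contributions p_i * l_i:
  G: (9/43) * 4 = 36/43
  A: (10/43) * 3 = 30/43
  E: (9/43) * 5 = 45/43
  B: (10/43) * 3 = 30/43
  H: (5/43) * 5 = 25/43
Sum = (36 + 30 + 45 + 30 + 25)/43 = 166/43

L = 166/43 = 3.8605 bits/symbol


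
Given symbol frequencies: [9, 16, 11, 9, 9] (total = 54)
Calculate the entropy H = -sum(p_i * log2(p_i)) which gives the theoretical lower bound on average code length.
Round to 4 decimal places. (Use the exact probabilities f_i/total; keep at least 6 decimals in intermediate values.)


Per-symbol terms -p_i * log2(p_i) with p_i = f_i/54:
  p = 9/54 = 0.166667: log2(p) = -2.584963, -p*log2(p) = 0.430827
  p = 16/54 = 0.296296: log2(p) = -1.754888, -p*log2(p) = 0.519967
  p = 11/54 = 0.203704: log2(p) = -2.295456, -p*log2(p) = 0.467593
  p = 9/54 = 0.166667: log2(p) = -2.584963, -p*log2(p) = 0.430827
  p = 9/54 = 0.166667: log2(p) = -2.584963, -p*log2(p) = 0.430827
H = 0.430827 + 0.519967 + 0.467593 + 0.430827 + 0.430827 = 2.280041

H = 2.28 bits/symbol


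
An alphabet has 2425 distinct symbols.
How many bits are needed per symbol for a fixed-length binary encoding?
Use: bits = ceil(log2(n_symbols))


log2(2425) = 11.2438
Bracket: 2^11 = 2048 < 2425 <= 2^12 = 4096
So ceil(log2(2425)) = 12

bits = ceil(log2(2425)) = ceil(11.2438) = 12 bits


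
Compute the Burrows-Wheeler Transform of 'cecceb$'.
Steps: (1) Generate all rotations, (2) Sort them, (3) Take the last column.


Rotations (sorted):
  0: $cecceb -> last char: b
  1: b$cecce -> last char: e
  2: cceb$ce -> last char: e
  3: ceb$cec -> last char: c
  4: cecceb$ -> last char: $
  5: eb$cecc -> last char: c
  6: ecceb$c -> last char: c


BWT = beec$cc


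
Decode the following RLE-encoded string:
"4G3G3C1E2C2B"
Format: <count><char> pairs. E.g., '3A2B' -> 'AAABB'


Expanding each <count><char> pair:
  4G -> 'GGGG'
  3G -> 'GGG'
  3C -> 'CCC'
  1E -> 'E'
  2C -> 'CC'
  2B -> 'BB'

Decoded = GGGGGGGCCCECCBB


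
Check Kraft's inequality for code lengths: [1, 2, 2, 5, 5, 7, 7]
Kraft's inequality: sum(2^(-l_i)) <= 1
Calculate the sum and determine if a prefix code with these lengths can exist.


Sum = 2^(-1) + 2^(-2) + 2^(-2) + 2^(-5) + 2^(-5) + 2^(-7) + 2^(-7)
    = 0.5 + 0.25 + 0.25 + 0.03125 + 0.03125 + 0.0078125 + 0.0078125
    = 138/128 = 1.078125
Since 1.078125 > 1, Kraft's inequality is NOT satisfied.
A prefix code with these lengths CANNOT exist.

Kraft sum = 1.078125. Not satisfied.


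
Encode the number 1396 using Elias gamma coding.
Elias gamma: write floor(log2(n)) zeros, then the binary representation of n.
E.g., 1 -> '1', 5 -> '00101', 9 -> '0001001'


num_bits = floor(log2(1396)) + 1 = 11
leading_zeros = num_bits - 1 = 10
binary(1396) = 10101110100

Elias gamma(1396) = '0000000000' + '10101110100' = 000000000010101110100 (21 bits)


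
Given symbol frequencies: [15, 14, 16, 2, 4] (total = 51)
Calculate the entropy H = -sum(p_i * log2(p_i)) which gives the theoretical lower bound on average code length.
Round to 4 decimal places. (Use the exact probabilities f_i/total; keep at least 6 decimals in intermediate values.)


Per-symbol terms -p_i * log2(p_i) with p_i = f_i/51:
  p = 15/51 = 0.294118: log2(p) = -1.765535, -p*log2(p) = 0.519275
  p = 14/51 = 0.274510: log2(p) = -1.865070, -p*log2(p) = 0.511980
  p = 16/51 = 0.313725: log2(p) = -1.672425, -p*log2(p) = 0.524682
  p = 2/51 = 0.039216: log2(p) = -4.672425, -p*log2(p) = 0.183232
  p = 4/51 = 0.078431: log2(p) = -3.672425, -p*log2(p) = 0.288033
H = 0.519275 + 0.511980 + 0.524682 + 0.183232 + 0.288033 = 2.027202

H = 2.0272 bits/symbol


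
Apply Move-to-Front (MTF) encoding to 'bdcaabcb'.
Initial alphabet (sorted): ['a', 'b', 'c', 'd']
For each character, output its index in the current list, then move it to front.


MTF encoding:
'b': index 1 in ['a', 'b', 'c', 'd'] -> ['b', 'a', 'c', 'd']
'd': index 3 in ['b', 'a', 'c', 'd'] -> ['d', 'b', 'a', 'c']
'c': index 3 in ['d', 'b', 'a', 'c'] -> ['c', 'd', 'b', 'a']
'a': index 3 in ['c', 'd', 'b', 'a'] -> ['a', 'c', 'd', 'b']
'a': index 0 in ['a', 'c', 'd', 'b'] -> ['a', 'c', 'd', 'b']
'b': index 3 in ['a', 'c', 'd', 'b'] -> ['b', 'a', 'c', 'd']
'c': index 2 in ['b', 'a', 'c', 'd'] -> ['c', 'b', 'a', 'd']
'b': index 1 in ['c', 'b', 'a', 'd'] -> ['b', 'c', 'a', 'd']


Output: [1, 3, 3, 3, 0, 3, 2, 1]


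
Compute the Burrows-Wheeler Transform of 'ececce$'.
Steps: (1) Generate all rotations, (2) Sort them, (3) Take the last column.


Rotations (sorted):
  0: $ececce -> last char: e
  1: cce$ece -> last char: e
  2: ce$ecec -> last char: c
  3: cecce$e -> last char: e
  4: e$ececc -> last char: c
  5: ecce$ec -> last char: c
  6: ececce$ -> last char: $


BWT = eececc$


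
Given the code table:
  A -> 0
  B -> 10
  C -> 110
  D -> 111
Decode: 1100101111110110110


Decoding:
110 -> C
0 -> A
10 -> B
111 -> D
111 -> D
0 -> A
110 -> C
110 -> C


Result: CABDDACC


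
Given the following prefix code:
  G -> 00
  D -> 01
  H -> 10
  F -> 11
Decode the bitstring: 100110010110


Decoding step by step:
Bits 10 -> H
Bits 01 -> D
Bits 10 -> H
Bits 01 -> D
Bits 01 -> D
Bits 10 -> H


Decoded message: HDHDDH


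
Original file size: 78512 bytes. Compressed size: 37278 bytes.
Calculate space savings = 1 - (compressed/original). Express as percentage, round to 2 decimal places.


ratio = compressed/original = 37278/78512 = 0.474806
savings = 1 - ratio = 1 - 0.474806 = 0.525194
as a percentage: 0.525194 * 100 = 52.52%

Space savings = 1 - 37278/78512 = 52.52%


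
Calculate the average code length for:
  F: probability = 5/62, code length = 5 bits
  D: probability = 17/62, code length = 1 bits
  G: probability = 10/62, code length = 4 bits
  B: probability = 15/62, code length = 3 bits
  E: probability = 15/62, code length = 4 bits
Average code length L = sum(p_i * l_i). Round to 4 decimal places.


Weighted contributions p_i * l_i:
  F: (5/62) * 5 = 25/62
  D: (17/62) * 1 = 17/62
  G: (10/62) * 4 = 40/62
  B: (15/62) * 3 = 45/62
  E: (15/62) * 4 = 60/62
Sum = (25 + 17 + 40 + 45 + 60)/62 = 187/62

L = 187/62 = 3.0161 bits/symbol


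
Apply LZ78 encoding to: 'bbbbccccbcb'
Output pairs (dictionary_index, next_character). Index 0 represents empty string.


LZ78 encoding steps:
Dictionary: {0: ''}
Step 1: w='' (idx 0), next='b' -> output (0, 'b'), add 'b' as idx 1
Step 2: w='b' (idx 1), next='b' -> output (1, 'b'), add 'bb' as idx 2
Step 3: w='b' (idx 1), next='c' -> output (1, 'c'), add 'bc' as idx 3
Step 4: w='' (idx 0), next='c' -> output (0, 'c'), add 'c' as idx 4
Step 5: w='c' (idx 4), next='c' -> output (4, 'c'), add 'cc' as idx 5
Step 6: w='bc' (idx 3), next='b' -> output (3, 'b'), add 'bcb' as idx 6


Encoded: [(0, 'b'), (1, 'b'), (1, 'c'), (0, 'c'), (4, 'c'), (3, 'b')]


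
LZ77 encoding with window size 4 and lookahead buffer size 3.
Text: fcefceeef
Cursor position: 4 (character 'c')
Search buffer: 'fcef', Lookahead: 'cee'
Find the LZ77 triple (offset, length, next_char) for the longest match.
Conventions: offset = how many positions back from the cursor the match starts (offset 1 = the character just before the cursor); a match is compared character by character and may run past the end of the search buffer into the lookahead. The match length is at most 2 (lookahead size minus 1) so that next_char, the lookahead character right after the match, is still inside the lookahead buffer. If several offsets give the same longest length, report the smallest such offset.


Try each offset into the search buffer:
  offset=1 (pos 3, char 'f'): match length 0
  offset=2 (pos 2, char 'e'): match length 0
  offset=3 (pos 1, char 'c'): match length 2
  offset=4 (pos 0, char 'f'): match length 0
Longest match has length 2 at offset 3.
next_char = character at position 4 + 2 = 6 -> 'e'

Best match: offset=3, length=2 (matching 'ce' starting at position 1)
LZ77 triple: (3, 2, 'e')


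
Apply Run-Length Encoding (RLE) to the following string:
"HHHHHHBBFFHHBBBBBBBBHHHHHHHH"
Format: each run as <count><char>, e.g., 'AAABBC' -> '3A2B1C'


Scanning runs left to right:
  i=0: run of 'H' x 6 -> '6H'
  i=6: run of 'B' x 2 -> '2B'
  i=8: run of 'F' x 2 -> '2F'
  i=10: run of 'H' x 2 -> '2H'
  i=12: run of 'B' x 8 -> '8B'
  i=20: run of 'H' x 8 -> '8H'

RLE = 6H2B2F2H8B8H


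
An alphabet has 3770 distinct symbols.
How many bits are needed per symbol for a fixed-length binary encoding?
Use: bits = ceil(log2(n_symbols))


log2(3770) = 11.8803
Bracket: 2^11 = 2048 < 3770 <= 2^12 = 4096
So ceil(log2(3770)) = 12

bits = ceil(log2(3770)) = ceil(11.8803) = 12 bits


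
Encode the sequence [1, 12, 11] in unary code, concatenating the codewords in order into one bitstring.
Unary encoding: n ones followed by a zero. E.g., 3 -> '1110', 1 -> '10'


Encode each number as n ones followed by a terminating 0:
  1 -> 10 (2 bits)
  12 -> 1111111111110 (13 bits)
  11 -> 111111111110 (12 bits)
Total length = 2 + 13 + 12 = 27 bits.

Unary([1, 12, 11]) = 101111111111110111111111110 (27 bits)


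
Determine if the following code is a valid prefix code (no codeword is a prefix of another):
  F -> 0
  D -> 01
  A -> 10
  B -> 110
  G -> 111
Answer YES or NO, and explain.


Checking each pair (does one codeword prefix another?):
  F='0' vs D='01': prefix -- VIOLATION

NO -- this is NOT a valid prefix code. F (0) is a prefix of D (01).


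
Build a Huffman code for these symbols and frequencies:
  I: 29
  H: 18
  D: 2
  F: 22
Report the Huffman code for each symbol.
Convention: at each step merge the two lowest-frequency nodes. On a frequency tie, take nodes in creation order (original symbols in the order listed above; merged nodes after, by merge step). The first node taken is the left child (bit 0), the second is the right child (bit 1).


Huffman tree construction:
Step 1: Merge D(2) + H(18) = 20
Step 2: Merge (D+H)(20) + F(22) = 42
Step 3: Merge I(29) + ((D+H)+F)(42) = 71
Read each symbol's code off the tree from the root (left child = 0, right child = 1).

Codes:
  I: 0 (length 1)
  H: 101 (length 3)
  D: 100 (length 3)
  F: 11 (length 2)
Average code length: 133/71 = 1.8732 bits/symbol


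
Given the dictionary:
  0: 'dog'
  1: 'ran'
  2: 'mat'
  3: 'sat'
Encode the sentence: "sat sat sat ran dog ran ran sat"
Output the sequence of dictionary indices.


Look up each word in the dictionary:
  'sat' -> 3
  'sat' -> 3
  'sat' -> 3
  'ran' -> 1
  'dog' -> 0
  'ran' -> 1
  'ran' -> 1
  'sat' -> 3

Encoded: [3, 3, 3, 1, 0, 1, 1, 3]


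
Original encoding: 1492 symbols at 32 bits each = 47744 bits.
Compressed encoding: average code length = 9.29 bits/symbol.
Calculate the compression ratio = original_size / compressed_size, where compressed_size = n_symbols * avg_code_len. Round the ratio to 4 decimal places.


original_size = n_symbols * orig_bits = 1492 * 32 = 47744 bits
compressed_size = n_symbols * avg_code_len = 1492 * 9.29 = 13860.68 bits
ratio = original_size / compressed_size = 47744 / 13860.68 = 3.4446

Compression ratio = 3.4446


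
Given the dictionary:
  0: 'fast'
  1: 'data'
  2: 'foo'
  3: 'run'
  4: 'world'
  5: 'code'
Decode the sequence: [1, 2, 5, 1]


Look up each index in the dictionary:
  1 -> 'data'
  2 -> 'foo'
  5 -> 'code'
  1 -> 'data'

Decoded: "data foo code data"


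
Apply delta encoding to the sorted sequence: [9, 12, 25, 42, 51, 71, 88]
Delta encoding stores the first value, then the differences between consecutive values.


First value: 9
Deltas:
  12 - 9 = 3
  25 - 12 = 13
  42 - 25 = 17
  51 - 42 = 9
  71 - 51 = 20
  88 - 71 = 17


Delta encoded: [9, 3, 13, 17, 9, 20, 17]


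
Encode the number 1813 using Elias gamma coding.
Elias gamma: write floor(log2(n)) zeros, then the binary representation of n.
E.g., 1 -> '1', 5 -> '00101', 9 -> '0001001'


num_bits = floor(log2(1813)) + 1 = 11
leading_zeros = num_bits - 1 = 10
binary(1813) = 11100010101

Elias gamma(1813) = '0000000000' + '11100010101' = 000000000011100010101 (21 bits)


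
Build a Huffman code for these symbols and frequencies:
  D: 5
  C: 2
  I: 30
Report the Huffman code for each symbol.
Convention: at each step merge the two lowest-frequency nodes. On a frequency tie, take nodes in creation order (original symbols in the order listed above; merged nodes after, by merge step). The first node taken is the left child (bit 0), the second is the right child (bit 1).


Huffman tree construction:
Step 1: Merge C(2) + D(5) = 7
Step 2: Merge (C+D)(7) + I(30) = 37
Read each symbol's code off the tree from the root (left child = 0, right child = 1).

Codes:
  D: 01 (length 2)
  C: 00 (length 2)
  I: 1 (length 1)
Average code length: 44/37 = 1.1892 bits/symbol


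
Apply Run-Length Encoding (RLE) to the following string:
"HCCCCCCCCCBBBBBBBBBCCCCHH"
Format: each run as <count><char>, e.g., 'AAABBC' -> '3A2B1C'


Scanning runs left to right:
  i=0: run of 'H' x 1 -> '1H'
  i=1: run of 'C' x 9 -> '9C'
  i=10: run of 'B' x 9 -> '9B'
  i=19: run of 'C' x 4 -> '4C'
  i=23: run of 'H' x 2 -> '2H'

RLE = 1H9C9B4C2H


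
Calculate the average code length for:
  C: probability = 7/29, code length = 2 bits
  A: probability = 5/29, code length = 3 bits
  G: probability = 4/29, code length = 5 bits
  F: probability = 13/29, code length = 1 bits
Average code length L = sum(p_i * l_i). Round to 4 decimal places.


Weighted contributions p_i * l_i:
  C: (7/29) * 2 = 14/29
  A: (5/29) * 3 = 15/29
  G: (4/29) * 5 = 20/29
  F: (13/29) * 1 = 13/29
Sum = (14 + 15 + 20 + 13)/29 = 62/29

L = 62/29 = 2.1379 bits/symbol


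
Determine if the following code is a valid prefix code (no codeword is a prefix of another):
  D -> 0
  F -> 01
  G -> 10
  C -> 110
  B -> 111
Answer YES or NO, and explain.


Checking each pair (does one codeword prefix another?):
  D='0' vs F='01': prefix -- VIOLATION

NO -- this is NOT a valid prefix code. D (0) is a prefix of F (01).


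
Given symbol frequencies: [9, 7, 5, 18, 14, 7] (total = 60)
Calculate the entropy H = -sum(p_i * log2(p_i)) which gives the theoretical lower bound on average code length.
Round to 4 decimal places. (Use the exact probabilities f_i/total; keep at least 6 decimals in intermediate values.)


Per-symbol terms -p_i * log2(p_i) with p_i = f_i/60:
  p = 9/60 = 0.150000: log2(p) = -2.736966, -p*log2(p) = 0.410545
  p = 7/60 = 0.116667: log2(p) = -3.099536, -p*log2(p) = 0.361612
  p = 5/60 = 0.083333: log2(p) = -3.584963, -p*log2(p) = 0.298747
  p = 18/60 = 0.300000: log2(p) = -1.736966, -p*log2(p) = 0.521090
  p = 14/60 = 0.233333: log2(p) = -2.099536, -p*log2(p) = 0.489892
  p = 7/60 = 0.116667: log2(p) = -3.099536, -p*log2(p) = 0.361612
H = 0.410545 + 0.361612 + 0.298747 + 0.521090 + 0.489892 + 0.361612 = 2.443498

H = 2.4435 bits/symbol
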